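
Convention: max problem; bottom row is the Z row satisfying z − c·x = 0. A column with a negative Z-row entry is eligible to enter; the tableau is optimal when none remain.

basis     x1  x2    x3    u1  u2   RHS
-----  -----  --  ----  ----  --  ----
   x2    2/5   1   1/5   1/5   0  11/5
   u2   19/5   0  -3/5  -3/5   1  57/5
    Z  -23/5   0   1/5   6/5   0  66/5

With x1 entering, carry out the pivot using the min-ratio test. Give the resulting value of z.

Ratio test on column x1 — row 1: (11/5)/(2/5) = 11/2; row 2: (57/5)/(19/5) = 3. Minimum is 3 at row 2 (u2 leaves); pivot element 19/5.
Pivot on row 2; the Z-row RHS becomes 66/5 − (-23/5)·3 = 27.

27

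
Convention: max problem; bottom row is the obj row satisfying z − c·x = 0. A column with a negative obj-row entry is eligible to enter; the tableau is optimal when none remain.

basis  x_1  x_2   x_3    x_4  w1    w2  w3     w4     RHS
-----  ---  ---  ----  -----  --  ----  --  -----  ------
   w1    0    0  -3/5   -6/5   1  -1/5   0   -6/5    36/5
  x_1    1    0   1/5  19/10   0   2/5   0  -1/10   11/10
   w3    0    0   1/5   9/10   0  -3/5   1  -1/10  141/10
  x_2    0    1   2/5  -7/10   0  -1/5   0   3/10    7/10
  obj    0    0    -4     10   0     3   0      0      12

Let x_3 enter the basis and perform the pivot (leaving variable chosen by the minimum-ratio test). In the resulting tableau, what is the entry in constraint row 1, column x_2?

Ratio test on column x_3 — row 1: entry -3/5 ≤ 0; row 2: (11/10)/(1/5) = 11/2; row 3: (141/10)/(1/5) = 141/2; row 4: (7/10)/(2/5) = 7/4. Minimum is 7/4 at row 4 (x_2 leaves); pivot element 2/5.
Divide row 4 by 2/5; eliminate column x_3 from the other rows.
Row 1 update in column x_2: 0 − (-3/5)·(5/2) = 3/2.

3/2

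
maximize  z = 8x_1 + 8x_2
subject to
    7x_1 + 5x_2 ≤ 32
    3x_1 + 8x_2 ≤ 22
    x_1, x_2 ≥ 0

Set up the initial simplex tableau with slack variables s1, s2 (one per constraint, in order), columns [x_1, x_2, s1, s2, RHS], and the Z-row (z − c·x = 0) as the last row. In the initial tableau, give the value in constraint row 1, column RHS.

32

The RHS of constraint 1 is b_1 = 32.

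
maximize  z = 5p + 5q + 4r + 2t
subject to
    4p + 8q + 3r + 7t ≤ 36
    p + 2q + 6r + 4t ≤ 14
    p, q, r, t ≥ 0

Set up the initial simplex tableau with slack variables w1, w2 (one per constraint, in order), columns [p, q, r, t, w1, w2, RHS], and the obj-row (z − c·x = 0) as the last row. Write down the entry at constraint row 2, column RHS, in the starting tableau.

The RHS of constraint 2 is b_2 = 14.

14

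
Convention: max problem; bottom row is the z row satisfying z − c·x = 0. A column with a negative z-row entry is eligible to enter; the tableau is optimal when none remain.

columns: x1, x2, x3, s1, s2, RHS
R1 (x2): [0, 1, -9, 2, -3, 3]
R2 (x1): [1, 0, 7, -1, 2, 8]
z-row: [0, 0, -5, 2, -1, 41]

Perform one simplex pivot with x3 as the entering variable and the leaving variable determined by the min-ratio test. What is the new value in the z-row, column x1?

5/7

Ratio test on column x3 — row 1: entry -9 ≤ 0; row 2: 8/7 = 8/7. Minimum is 8/7 at row 2 (x1 leaves); pivot element 7.
Divide row 2 by 7; eliminate column x3 from the other rows.
z-row update in column x1: 0 − (-5)·(1/7) = 5/7.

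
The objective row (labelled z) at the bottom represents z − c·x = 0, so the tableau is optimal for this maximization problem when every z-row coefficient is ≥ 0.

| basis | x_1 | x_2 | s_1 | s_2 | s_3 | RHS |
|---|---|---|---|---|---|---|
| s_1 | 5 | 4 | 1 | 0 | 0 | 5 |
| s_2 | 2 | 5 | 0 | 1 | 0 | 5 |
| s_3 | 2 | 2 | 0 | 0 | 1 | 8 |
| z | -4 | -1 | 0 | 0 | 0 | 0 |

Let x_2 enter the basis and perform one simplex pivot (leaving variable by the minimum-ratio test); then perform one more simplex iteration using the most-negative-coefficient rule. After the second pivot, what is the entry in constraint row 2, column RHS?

15/17

Ratio test on column x_2 — row 1: 5/4 = 5/4; row 2: 5/5 = 1; row 3: 8/2 = 4. Minimum is 1 at row 2 (s_2 leaves); pivot element 5.
Divide row 2 by 5; eliminate column x_2 from the other rows.
Second iteration: most negative z-row entry is -18/5 in column x_1, so x_1 enters.
Ratio test on column x_1 — row 1: 1/(17/5) = 5/17; row 2: 1/(2/5) = 5/2; row 3: 6/(6/5) = 5. Minimum is 5/17 at row 1 (s_1 leaves); pivot element 17/5.
Divide row 1 by 17/5; eliminate column x_1 from the other rows.
After both pivots, the entry at constraint row 2, column RHS is 15/17.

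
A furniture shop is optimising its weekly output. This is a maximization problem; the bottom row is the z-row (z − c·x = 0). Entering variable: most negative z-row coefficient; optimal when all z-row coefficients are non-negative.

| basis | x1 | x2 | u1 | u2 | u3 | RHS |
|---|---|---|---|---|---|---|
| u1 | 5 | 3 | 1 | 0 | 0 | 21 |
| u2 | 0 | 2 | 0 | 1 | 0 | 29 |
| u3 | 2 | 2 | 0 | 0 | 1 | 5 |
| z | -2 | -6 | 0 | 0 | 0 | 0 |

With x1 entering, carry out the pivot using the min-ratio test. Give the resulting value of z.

Ratio test on column x1 — row 1: 21/5 = 21/5; row 2: entry 0 ≤ 0; row 3: 5/2 = 5/2. Minimum is 5/2 at row 3 (u3 leaves); pivot element 2.
Pivot on row 3; the z-row RHS becomes 0 − (-2)·(5/2) = 5.

5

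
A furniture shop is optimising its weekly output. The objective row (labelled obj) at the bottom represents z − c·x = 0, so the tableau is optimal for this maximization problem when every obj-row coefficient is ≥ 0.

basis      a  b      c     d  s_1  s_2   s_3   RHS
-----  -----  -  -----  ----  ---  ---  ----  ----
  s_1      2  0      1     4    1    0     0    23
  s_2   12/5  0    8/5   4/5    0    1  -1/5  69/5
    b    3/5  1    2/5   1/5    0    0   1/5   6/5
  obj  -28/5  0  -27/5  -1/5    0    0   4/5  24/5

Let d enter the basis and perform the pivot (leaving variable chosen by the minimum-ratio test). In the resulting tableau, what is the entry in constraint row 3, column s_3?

Ratio test on column d — row 1: 23/4 = 23/4; row 2: (69/5)/(4/5) = 69/4; row 3: (6/5)/(1/5) = 6. Minimum is 23/4 at row 1 (s_1 leaves); pivot element 4.
Divide row 1 by 4; eliminate column d from the other rows.
Row 3 update in column s_3: 1/5 − (1/5)·0 = 1/5.

1/5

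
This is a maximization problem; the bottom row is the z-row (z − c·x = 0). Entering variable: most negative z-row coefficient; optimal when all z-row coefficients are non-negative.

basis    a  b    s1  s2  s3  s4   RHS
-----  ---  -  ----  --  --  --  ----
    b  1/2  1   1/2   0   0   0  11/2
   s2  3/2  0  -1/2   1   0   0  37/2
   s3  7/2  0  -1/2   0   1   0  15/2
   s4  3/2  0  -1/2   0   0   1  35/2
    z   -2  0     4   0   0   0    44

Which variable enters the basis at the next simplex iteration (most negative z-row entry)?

Negative z-row entries: a: -2.
The most negative is -2 in column a, so a enters.

a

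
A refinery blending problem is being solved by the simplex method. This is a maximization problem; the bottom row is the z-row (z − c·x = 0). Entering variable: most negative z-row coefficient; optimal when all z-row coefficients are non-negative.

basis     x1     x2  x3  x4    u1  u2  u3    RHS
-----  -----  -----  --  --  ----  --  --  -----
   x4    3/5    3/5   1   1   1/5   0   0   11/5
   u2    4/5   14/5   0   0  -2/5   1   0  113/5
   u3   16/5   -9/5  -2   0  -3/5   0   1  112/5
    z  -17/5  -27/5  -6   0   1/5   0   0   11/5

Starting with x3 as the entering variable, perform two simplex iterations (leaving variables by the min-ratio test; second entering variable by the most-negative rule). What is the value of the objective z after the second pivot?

22

Ratio test on column x3 — row 1: (11/5)/1 = 11/5; row 2: entry 0 ≤ 0; row 3: entry -2 ≤ 0. Minimum is 11/5 at row 1 (x4 leaves); pivot element 1.
Pivot on row 1; the z-row RHS becomes 11/5 − (-6)·(11/5) = 77/5.
Next entering variable (most negative z-row entry -9/5): x2.
Ratio test on column x2 — row 1: (11/5)/(3/5) = 11/3; row 2: (113/5)/(14/5) = 113/14; row 3: entry -3/5 ≤ 0. Minimum is 11/3 at row 1 (x3 leaves); pivot element 3/5.
After the second pivot the z-row RHS is 77/5 − (-9/5)·(11/3) = 22.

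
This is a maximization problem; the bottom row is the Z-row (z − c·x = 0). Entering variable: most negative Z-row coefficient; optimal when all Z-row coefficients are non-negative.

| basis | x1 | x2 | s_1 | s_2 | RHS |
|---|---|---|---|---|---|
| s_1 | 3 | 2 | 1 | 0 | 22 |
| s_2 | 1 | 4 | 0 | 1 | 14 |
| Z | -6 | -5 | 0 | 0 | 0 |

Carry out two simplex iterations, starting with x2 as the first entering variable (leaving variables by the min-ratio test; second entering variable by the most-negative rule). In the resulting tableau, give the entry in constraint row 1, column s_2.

Ratio test on column x2 — row 1: 22/2 = 11; row 2: 14/4 = 7/2. Minimum is 7/2 at row 2 (s_2 leaves); pivot element 4.
Divide row 2 by 4; eliminate column x2 from the other rows.
Second iteration: most negative Z-row entry is -19/4 in column x1, so x1 enters.
Ratio test on column x1 — row 1: 15/(5/2) = 6; row 2: (7/2)/(1/4) = 14. Minimum is 6 at row 1 (s_1 leaves); pivot element 5/2.
Divide row 1 by 5/2; eliminate column x1 from the other rows.
After both pivots, the entry at constraint row 1, column s_2 is -1/5.

-1/5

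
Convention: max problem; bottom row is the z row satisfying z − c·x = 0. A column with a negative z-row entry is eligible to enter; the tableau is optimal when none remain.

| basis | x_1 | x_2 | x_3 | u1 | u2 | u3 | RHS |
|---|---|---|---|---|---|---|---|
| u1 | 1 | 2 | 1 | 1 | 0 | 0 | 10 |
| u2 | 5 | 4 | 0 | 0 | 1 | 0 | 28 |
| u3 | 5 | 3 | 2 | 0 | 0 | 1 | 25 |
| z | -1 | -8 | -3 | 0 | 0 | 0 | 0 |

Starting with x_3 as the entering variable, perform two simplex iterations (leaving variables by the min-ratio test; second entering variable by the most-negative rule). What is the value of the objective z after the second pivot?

Ratio test on column x_3 — row 1: 10/1 = 10; row 2: entry 0 ≤ 0; row 3: 25/2 = 25/2. Minimum is 10 at row 1 (u1 leaves); pivot element 1.
Pivot on row 1; the z-row RHS becomes 0 − (-3)·10 = 30.
Next entering variable (most negative z-row entry -2): x_2.
Ratio test on column x_2 — row 1: 10/2 = 5; row 2: 28/4 = 7; row 3: entry -1 ≤ 0. Minimum is 5 at row 1 (x_3 leaves); pivot element 2.
After the second pivot the z-row RHS is 30 − (-2)·5 = 40.

40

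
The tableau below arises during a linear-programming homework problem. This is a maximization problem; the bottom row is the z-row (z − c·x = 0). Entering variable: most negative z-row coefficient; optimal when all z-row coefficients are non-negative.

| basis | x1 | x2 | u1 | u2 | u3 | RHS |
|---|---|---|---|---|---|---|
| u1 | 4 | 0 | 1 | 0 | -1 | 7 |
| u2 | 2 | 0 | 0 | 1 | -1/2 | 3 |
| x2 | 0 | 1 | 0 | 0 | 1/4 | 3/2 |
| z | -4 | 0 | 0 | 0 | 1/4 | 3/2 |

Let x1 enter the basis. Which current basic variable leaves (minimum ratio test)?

u2

Column x1 entries and ratios — u1: 7/4 = 7/4; u2: 3/2 = 3/2; x2: 0 ≤ 0, skip.
Smallest ratio is 3/2 in the row of u2, so u2 leaves.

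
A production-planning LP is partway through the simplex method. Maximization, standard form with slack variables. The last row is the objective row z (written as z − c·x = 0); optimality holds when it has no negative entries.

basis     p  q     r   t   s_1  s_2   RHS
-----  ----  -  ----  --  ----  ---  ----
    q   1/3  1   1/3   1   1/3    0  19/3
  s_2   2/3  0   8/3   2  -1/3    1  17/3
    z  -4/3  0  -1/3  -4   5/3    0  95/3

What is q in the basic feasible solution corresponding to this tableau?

19/3

q is basic (row 1); its value is the RHS of that row, 19/3.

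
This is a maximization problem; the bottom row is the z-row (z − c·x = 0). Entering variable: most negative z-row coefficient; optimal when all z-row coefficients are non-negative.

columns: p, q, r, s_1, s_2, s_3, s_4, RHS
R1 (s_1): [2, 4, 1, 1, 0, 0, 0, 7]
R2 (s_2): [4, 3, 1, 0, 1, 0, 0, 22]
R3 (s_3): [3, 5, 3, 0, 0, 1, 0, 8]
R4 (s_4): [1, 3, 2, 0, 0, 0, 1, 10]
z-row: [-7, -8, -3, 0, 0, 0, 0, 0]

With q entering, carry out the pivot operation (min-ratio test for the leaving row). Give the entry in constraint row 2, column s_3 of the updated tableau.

-3/5

Ratio test on column q — row 1: 7/4 = 7/4; row 2: 22/3 = 22/3; row 3: 8/5 = 8/5; row 4: 10/3 = 10/3. Minimum is 8/5 at row 3 (s_3 leaves); pivot element 5.
Divide row 3 by 5; eliminate column q from the other rows.
Row 2 update in column s_3: 0 − 3·(1/5) = -3/5.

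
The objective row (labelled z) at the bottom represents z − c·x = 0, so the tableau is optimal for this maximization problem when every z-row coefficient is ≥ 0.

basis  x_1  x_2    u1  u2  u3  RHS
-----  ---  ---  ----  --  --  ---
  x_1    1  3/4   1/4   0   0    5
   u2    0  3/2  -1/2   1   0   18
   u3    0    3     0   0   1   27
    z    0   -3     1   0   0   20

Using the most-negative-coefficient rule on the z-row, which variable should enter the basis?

Negative z-row entries: x_2: -3.
The most negative is -3 in column x_2, so x_2 enters.

x_2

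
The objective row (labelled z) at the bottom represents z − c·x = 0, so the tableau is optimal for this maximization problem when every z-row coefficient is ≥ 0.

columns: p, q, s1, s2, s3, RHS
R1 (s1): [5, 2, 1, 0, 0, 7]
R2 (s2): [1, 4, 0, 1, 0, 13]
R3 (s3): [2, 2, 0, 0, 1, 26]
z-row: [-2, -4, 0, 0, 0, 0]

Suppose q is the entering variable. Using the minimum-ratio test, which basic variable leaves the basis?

Column q entries and ratios — s1: 7/2 = 7/2; s2: 13/4 = 13/4; s3: 26/2 = 13.
Smallest ratio is 13/4 in the row of s2, so s2 leaves.

s2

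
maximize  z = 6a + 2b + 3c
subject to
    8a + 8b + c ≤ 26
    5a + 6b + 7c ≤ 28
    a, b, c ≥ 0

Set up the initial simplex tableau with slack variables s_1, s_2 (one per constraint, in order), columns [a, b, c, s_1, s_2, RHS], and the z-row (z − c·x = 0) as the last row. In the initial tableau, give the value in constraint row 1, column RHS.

26

The RHS of constraint 1 is b_1 = 26.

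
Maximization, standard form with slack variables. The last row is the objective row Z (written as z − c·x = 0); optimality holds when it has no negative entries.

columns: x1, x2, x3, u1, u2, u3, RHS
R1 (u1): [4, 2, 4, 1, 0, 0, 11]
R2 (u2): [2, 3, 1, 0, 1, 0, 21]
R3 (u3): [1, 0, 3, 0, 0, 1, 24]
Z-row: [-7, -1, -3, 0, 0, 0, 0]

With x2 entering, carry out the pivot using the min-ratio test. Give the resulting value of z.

Ratio test on column x2 — row 1: 11/2 = 11/2; row 2: 21/3 = 7; row 3: entry 0 ≤ 0. Minimum is 11/2 at row 1 (u1 leaves); pivot element 2.
Pivot on row 1; the Z-row RHS becomes 0 − (-1)·(11/2) = 11/2.

11/2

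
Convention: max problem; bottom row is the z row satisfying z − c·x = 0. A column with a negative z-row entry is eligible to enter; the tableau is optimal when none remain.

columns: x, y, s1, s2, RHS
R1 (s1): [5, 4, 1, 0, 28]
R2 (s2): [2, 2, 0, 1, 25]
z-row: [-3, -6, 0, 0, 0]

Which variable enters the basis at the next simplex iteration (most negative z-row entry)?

y

Negative z-row entries: x: -3, y: -6.
The most negative is -6 in column y, so y enters.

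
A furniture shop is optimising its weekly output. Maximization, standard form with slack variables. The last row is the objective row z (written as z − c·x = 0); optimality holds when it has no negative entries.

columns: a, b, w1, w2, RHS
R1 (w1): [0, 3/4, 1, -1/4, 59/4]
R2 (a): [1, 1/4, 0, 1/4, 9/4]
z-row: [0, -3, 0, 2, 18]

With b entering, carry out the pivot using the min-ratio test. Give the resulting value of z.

Ratio test on column b — row 1: (59/4)/(3/4) = 59/3; row 2: (9/4)/(1/4) = 9. Minimum is 9 at row 2 (a leaves); pivot element 1/4.
Pivot on row 2; the z-row RHS becomes 18 − (-3)·9 = 45.

45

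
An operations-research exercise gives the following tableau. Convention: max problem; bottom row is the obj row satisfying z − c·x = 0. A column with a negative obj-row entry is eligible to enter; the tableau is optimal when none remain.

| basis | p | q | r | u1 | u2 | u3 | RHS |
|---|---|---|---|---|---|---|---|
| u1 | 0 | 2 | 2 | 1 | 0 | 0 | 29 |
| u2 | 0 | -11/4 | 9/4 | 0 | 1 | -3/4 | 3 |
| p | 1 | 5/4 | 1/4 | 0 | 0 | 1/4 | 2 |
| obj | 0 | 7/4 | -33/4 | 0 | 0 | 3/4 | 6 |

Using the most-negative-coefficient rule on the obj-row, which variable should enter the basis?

r

Negative obj-row entries: r: -33/4.
The most negative is -33/4 in column r, so r enters.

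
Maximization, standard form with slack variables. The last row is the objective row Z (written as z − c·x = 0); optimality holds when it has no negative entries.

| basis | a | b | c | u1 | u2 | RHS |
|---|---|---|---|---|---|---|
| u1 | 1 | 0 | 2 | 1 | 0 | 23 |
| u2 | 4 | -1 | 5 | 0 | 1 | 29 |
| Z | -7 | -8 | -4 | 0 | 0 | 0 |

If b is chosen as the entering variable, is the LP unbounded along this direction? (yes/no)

yes

Every constraint-row entry in column b is ≤ 0, so increasing b is unbounded.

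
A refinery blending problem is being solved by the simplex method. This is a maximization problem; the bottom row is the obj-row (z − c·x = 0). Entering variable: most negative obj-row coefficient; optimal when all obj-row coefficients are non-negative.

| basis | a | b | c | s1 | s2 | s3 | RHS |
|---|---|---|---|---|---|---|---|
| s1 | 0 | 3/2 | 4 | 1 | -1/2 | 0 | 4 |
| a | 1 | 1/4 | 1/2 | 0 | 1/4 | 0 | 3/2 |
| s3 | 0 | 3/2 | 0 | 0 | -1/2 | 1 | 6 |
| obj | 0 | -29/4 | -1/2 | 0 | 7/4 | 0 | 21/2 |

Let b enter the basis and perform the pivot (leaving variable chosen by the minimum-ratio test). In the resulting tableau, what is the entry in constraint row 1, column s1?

Ratio test on column b — row 1: 4/(3/2) = 8/3; row 2: (3/2)/(1/4) = 6; row 3: 6/(3/2) = 4. Minimum is 8/3 at row 1 (s1 leaves); pivot element 3/2.
Divide row 1 by 3/2; eliminate column b from the other rows.
In the new row 1, the s1 entry is the old entry divided by the pivot: 1/(3/2) = 2/3.

2/3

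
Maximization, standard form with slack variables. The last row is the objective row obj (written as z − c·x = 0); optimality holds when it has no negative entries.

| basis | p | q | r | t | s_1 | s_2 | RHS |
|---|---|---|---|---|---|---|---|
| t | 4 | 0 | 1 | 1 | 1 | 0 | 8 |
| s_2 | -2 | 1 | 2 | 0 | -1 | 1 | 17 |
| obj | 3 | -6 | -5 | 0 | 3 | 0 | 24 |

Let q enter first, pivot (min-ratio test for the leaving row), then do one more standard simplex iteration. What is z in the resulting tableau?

Ratio test on column q — row 1: entry 0 ≤ 0; row 2: 17/1 = 17. Minimum is 17 at row 2 (s_2 leaves); pivot element 1.
Pivot on row 2; the obj-row RHS becomes 24 − (-6)·17 = 126.
Next entering variable (most negative obj-row entry -9): p.
Ratio test on column p — row 1: 8/4 = 2; row 2: entry -2 ≤ 0. Minimum is 2 at row 1 (t leaves); pivot element 4.
After the second pivot the obj-row RHS is 126 − (-9)·2 = 144.

144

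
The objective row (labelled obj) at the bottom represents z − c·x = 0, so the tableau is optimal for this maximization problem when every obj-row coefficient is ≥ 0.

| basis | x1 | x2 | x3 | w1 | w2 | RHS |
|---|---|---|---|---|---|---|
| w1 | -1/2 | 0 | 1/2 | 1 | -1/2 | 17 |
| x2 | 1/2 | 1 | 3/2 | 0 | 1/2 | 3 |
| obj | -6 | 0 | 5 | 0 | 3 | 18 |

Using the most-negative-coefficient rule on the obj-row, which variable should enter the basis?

Negative obj-row entries: x1: -6.
The most negative is -6 in column x1, so x1 enters.

x1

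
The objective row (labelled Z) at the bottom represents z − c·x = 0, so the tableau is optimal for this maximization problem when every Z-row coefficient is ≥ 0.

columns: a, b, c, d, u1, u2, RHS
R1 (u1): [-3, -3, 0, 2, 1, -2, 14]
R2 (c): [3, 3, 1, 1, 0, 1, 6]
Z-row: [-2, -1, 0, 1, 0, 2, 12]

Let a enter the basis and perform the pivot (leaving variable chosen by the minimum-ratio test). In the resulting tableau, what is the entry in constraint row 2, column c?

Ratio test on column a — row 1: entry -3 ≤ 0; row 2: 6/3 = 2. Minimum is 2 at row 2 (c leaves); pivot element 3.
Divide row 2 by 3; eliminate column a from the other rows.
In the new row 2, the c entry is the old entry divided by the pivot: 1/3 = 1/3.

1/3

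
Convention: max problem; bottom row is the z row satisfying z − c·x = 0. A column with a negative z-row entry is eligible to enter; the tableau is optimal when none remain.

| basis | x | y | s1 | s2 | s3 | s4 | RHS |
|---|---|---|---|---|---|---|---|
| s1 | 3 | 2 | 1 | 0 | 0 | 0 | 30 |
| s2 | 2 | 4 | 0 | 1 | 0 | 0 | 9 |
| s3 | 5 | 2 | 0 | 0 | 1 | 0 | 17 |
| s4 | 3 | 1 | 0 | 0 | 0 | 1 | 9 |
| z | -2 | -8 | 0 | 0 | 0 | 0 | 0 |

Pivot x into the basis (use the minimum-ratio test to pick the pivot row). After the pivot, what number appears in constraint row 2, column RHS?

3

Ratio test on column x — row 1: 30/3 = 10; row 2: 9/2 = 9/2; row 3: 17/5 = 17/5; row 4: 9/3 = 3. Minimum is 3 at row 4 (s4 leaves); pivot element 3.
Divide row 4 by 3; eliminate column x from the other rows.
Row 2 update in column RHS: 9 − 2·3 = 3.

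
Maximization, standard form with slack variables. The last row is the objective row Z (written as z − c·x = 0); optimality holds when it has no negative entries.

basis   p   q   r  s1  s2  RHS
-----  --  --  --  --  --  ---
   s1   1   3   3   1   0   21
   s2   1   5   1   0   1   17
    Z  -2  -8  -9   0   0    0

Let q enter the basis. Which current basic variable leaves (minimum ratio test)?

Column q entries and ratios — s1: 21/3 = 7; s2: 17/5 = 17/5.
Smallest ratio is 17/5 in the row of s2, so s2 leaves.

s2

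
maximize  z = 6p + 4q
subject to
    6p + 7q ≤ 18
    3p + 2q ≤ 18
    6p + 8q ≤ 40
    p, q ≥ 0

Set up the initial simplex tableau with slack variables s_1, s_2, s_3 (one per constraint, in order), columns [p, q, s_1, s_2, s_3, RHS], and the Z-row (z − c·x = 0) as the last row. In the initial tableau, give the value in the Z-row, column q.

The Z-row carries the negated objective coefficients: the q entry is -4.

-4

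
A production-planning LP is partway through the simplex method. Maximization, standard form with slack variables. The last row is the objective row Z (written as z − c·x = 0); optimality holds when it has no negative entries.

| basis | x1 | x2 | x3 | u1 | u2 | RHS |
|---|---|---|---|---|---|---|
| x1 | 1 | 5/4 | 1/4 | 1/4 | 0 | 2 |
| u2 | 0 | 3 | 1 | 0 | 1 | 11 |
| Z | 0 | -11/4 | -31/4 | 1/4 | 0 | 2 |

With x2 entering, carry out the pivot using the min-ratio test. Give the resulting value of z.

Ratio test on column x2 — row 1: 2/(5/4) = 8/5; row 2: 11/3 = 11/3. Minimum is 8/5 at row 1 (x1 leaves); pivot element 5/4.
Pivot on row 1; the Z-row RHS becomes 2 − (-11/4)·(8/5) = 32/5.

32/5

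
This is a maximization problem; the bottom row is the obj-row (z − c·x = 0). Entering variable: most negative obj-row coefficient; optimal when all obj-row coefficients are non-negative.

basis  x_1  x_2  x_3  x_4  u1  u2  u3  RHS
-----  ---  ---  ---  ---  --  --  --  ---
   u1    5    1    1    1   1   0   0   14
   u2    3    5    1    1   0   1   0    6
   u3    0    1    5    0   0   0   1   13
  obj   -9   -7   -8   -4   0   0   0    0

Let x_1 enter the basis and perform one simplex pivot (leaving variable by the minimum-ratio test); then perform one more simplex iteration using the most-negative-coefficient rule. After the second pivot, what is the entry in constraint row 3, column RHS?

13/5

Ratio test on column x_1 — row 1: 14/5 = 14/5; row 2: 6/3 = 2; row 3: entry 0 ≤ 0. Minimum is 2 at row 2 (u2 leaves); pivot element 3.
Divide row 2 by 3; eliminate column x_1 from the other rows.
Second iteration: most negative obj-row entry is -5 in column x_3, so x_3 enters.
Ratio test on column x_3 — row 1: entry -2/3 ≤ 0; row 2: 2/(1/3) = 6; row 3: 13/5 = 13/5. Minimum is 13/5 at row 3 (u3 leaves); pivot element 5.
Divide row 3 by 5; eliminate column x_3 from the other rows.
After both pivots, the entry at constraint row 3, column RHS is 13/5.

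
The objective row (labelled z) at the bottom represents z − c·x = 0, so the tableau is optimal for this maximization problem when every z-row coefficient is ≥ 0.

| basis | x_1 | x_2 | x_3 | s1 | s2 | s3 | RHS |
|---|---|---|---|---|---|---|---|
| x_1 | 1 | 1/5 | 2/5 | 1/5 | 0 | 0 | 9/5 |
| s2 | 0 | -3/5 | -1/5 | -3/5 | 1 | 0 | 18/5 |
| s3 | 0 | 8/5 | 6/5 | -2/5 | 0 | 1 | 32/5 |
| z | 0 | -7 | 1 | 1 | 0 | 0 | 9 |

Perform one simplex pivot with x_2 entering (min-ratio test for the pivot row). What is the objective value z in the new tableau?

Ratio test on column x_2 — row 1: (9/5)/(1/5) = 9; row 2: entry -3/5 ≤ 0; row 3: (32/5)/(8/5) = 4. Minimum is 4 at row 3 (s3 leaves); pivot element 8/5.
Pivot on row 3; the z-row RHS becomes 9 − (-7)·4 = 37.

37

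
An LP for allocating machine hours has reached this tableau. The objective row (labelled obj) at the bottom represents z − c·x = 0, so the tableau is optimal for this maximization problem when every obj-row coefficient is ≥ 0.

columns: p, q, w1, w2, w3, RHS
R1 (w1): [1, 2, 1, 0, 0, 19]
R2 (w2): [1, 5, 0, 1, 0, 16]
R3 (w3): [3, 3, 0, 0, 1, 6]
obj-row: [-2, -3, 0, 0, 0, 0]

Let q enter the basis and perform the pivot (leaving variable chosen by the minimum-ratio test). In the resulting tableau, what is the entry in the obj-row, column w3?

Ratio test on column q — row 1: 19/2 = 19/2; row 2: 16/5 = 16/5; row 3: 6/3 = 2. Minimum is 2 at row 3 (w3 leaves); pivot element 3.
Divide row 3 by 3; eliminate column q from the other rows.
obj-row update in column w3: 0 − (-3)·(1/3) = 1.

1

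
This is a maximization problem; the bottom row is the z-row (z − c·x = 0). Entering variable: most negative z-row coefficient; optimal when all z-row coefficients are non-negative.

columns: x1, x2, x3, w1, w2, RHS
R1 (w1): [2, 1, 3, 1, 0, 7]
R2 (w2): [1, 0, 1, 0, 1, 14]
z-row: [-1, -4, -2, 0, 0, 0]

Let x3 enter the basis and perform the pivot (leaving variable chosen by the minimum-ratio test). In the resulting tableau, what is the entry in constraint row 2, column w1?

Ratio test on column x3 — row 1: 7/3 = 7/3; row 2: 14/1 = 14. Minimum is 7/3 at row 1 (w1 leaves); pivot element 3.
Divide row 1 by 3; eliminate column x3 from the other rows.
Row 2 update in column w1: 0 − 1·(1/3) = -1/3.

-1/3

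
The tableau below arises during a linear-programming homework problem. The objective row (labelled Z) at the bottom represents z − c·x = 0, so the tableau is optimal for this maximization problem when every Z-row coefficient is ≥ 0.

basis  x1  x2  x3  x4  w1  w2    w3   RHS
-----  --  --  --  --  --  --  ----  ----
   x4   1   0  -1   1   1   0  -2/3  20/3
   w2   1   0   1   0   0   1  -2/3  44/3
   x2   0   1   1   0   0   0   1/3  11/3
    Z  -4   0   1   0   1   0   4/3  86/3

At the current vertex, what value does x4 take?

20/3

x4 is basic (row 1); its value is the RHS of that row, 20/3.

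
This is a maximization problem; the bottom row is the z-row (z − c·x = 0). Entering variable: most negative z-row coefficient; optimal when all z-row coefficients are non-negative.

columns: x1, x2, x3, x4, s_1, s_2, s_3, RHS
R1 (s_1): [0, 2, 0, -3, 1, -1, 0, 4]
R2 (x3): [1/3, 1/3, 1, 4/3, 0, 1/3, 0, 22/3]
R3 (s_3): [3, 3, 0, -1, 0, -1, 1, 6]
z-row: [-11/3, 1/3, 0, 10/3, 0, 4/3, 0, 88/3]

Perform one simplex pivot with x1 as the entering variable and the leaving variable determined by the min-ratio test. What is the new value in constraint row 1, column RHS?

Ratio test on column x1 — row 1: entry 0 ≤ 0; row 2: (22/3)/(1/3) = 22; row 3: 6/3 = 2. Minimum is 2 at row 3 (s_3 leaves); pivot element 3.
Divide row 3 by 3; eliminate column x1 from the other rows.
Row 1 update in column RHS: 4 − 0·2 = 4.

4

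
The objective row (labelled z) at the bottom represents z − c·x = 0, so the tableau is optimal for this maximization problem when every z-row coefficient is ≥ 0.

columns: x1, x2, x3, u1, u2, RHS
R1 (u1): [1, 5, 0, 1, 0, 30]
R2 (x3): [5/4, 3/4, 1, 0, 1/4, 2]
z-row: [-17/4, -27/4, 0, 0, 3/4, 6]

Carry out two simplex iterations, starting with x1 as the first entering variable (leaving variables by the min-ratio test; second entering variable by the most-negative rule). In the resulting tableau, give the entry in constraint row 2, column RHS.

8/3

Ratio test on column x1 — row 1: 30/1 = 30; row 2: 2/(5/4) = 8/5. Minimum is 8/5 at row 2 (x3 leaves); pivot element 5/4.
Divide row 2 by 5/4; eliminate column x1 from the other rows.
Second iteration: most negative z-row entry is -21/5 in column x2, so x2 enters.
Ratio test on column x2 — row 1: (142/5)/(22/5) = 71/11; row 2: (8/5)/(3/5) = 8/3. Minimum is 8/3 at row 2 (x1 leaves); pivot element 3/5.
Divide row 2 by 3/5; eliminate column x2 from the other rows.
After both pivots, the entry at constraint row 2, column RHS is 8/3.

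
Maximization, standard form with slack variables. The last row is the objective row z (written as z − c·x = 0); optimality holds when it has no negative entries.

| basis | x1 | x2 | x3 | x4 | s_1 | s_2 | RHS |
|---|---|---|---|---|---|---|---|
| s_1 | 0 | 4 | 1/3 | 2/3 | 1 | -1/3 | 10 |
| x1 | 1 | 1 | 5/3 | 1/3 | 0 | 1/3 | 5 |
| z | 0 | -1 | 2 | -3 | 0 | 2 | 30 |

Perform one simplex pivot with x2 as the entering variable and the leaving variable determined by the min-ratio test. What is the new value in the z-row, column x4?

Ratio test on column x2 — row 1: 10/4 = 5/2; row 2: 5/1 = 5. Minimum is 5/2 at row 1 (s_1 leaves); pivot element 4.
Divide row 1 by 4; eliminate column x2 from the other rows.
z-row update in column x4: -3 − (-1)·(1/6) = -17/6.

-17/6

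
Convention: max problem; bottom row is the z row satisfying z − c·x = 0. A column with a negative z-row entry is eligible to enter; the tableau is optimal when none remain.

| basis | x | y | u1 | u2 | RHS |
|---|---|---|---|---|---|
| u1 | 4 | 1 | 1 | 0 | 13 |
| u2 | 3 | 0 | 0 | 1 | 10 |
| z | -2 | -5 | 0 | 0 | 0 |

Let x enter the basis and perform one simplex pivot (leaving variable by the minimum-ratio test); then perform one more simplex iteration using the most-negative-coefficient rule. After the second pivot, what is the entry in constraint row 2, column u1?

Ratio test on column x — row 1: 13/4 = 13/4; row 2: 10/3 = 10/3. Minimum is 13/4 at row 1 (u1 leaves); pivot element 4.
Divide row 1 by 4; eliminate column x from the other rows.
Second iteration: most negative z-row entry is -9/2 in column y, so y enters.
Ratio test on column y — row 1: (13/4)/(1/4) = 13; row 2: entry -3/4 ≤ 0. Minimum is 13 at row 1 (x leaves); pivot element 1/4.
Divide row 1 by 1/4; eliminate column y from the other rows.
After both pivots, the entry at constraint row 2, column u1 is 0.

0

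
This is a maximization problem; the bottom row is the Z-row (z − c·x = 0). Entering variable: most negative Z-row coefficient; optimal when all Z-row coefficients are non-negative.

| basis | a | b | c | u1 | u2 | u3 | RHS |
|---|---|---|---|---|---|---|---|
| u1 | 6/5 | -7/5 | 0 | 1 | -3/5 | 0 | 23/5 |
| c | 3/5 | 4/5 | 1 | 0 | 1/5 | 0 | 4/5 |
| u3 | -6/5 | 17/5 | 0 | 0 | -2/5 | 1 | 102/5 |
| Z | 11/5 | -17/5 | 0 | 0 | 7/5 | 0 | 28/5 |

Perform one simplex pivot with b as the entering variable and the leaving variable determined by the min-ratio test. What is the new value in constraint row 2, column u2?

1/4

Ratio test on column b — row 1: entry -7/5 ≤ 0; row 2: (4/5)/(4/5) = 1; row 3: (102/5)/(17/5) = 6. Minimum is 1 at row 2 (c leaves); pivot element 4/5.
Divide row 2 by 4/5; eliminate column b from the other rows.
In the new row 2, the u2 entry is the old entry divided by the pivot: (1/5)/(4/5) = 1/4.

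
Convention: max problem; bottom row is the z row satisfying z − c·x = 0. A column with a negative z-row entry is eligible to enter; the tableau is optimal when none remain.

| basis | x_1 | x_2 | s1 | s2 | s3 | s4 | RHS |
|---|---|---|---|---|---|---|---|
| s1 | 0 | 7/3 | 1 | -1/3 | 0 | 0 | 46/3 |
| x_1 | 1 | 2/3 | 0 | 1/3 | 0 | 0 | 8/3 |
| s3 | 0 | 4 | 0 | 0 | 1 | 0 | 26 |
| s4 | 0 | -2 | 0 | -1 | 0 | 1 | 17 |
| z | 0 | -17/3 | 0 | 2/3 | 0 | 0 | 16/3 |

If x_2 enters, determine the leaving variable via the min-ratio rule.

Column x_2 entries and ratios — s1: (46/3)/(7/3) = 46/7; x_1: (8/3)/(2/3) = 4; s3: 26/4 = 13/2; s4: -2 ≤ 0, skip.
Smallest ratio is 4 in the row of x_1, so x_1 leaves.

x_1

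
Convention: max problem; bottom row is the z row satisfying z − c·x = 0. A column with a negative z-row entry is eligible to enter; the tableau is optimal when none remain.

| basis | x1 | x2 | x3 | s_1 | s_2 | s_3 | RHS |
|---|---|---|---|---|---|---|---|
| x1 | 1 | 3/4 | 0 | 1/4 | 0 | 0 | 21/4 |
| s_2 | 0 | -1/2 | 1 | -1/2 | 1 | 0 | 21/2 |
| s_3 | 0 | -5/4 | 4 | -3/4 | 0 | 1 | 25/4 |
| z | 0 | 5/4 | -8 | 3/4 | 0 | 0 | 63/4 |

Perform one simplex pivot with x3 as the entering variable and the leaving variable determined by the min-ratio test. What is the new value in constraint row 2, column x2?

-3/16

Ratio test on column x3 — row 1: entry 0 ≤ 0; row 2: (21/2)/1 = 21/2; row 3: (25/4)/4 = 25/16. Minimum is 25/16 at row 3 (s_3 leaves); pivot element 4.
Divide row 3 by 4; eliminate column x3 from the other rows.
Row 2 update in column x2: -1/2 − 1·(-5/16) = -3/16.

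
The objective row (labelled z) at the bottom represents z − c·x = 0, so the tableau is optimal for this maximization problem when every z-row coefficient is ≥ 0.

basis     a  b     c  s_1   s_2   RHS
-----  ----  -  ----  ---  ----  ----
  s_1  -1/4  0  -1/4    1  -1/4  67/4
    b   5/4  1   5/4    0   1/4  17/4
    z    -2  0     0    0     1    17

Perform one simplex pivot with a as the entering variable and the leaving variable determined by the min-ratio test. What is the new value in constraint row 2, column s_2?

1/5

Ratio test on column a — row 1: entry -1/4 ≤ 0; row 2: (17/4)/(5/4) = 17/5. Minimum is 17/5 at row 2 (b leaves); pivot element 5/4.
Divide row 2 by 5/4; eliminate column a from the other rows.
In the new row 2, the s_2 entry is the old entry divided by the pivot: (1/4)/(5/4) = 1/5.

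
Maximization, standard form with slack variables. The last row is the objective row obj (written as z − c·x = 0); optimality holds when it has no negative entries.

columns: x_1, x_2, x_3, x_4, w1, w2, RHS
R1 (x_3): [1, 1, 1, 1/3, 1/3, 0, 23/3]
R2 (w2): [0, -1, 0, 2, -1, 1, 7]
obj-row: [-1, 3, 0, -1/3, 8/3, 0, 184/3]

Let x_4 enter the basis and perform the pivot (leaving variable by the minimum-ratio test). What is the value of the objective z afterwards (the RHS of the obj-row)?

Ratio test on column x_4 — row 1: (23/3)/(1/3) = 23; row 2: 7/2 = 7/2. Minimum is 7/2 at row 2 (w2 leaves); pivot element 2.
Pivot on row 2; the obj-row RHS becomes 184/3 − (-1/3)·(7/2) = 125/2.

125/2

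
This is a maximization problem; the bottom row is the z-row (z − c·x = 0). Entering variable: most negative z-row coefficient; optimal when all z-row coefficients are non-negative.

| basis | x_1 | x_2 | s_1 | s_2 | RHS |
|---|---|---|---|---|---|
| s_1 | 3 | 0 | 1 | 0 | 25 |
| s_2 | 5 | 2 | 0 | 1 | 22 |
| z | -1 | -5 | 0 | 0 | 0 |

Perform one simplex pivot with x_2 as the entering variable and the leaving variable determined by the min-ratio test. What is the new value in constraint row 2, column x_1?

5/2

Ratio test on column x_2 — row 1: entry 0 ≤ 0; row 2: 22/2 = 11. Minimum is 11 at row 2 (s_2 leaves); pivot element 2.
Divide row 2 by 2; eliminate column x_2 from the other rows.
In the new row 2, the x_1 entry is the old entry divided by the pivot: 5/2 = 5/2.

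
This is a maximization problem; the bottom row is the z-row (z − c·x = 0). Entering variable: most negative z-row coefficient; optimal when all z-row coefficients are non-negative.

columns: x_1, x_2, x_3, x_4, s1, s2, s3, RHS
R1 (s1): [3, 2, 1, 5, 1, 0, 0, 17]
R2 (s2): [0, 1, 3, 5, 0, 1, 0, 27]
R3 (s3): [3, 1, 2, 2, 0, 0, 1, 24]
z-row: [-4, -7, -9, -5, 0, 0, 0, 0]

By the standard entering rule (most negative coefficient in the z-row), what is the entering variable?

Negative z-row entries: x_1: -4, x_2: -7, x_3: -9, x_4: -5.
The most negative is -9 in column x_3, so x_3 enters.

x_3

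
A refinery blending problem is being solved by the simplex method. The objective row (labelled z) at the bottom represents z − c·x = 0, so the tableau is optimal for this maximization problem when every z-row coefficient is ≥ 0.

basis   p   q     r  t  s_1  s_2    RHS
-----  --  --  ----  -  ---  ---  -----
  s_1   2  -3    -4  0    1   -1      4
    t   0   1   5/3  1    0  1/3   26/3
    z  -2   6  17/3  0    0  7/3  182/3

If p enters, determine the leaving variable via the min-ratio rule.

s_1

Column p entries and ratios — s_1: 4/2 = 2; t: 0 ≤ 0, skip.
Smallest ratio is 2 in the row of s_1, so s_1 leaves.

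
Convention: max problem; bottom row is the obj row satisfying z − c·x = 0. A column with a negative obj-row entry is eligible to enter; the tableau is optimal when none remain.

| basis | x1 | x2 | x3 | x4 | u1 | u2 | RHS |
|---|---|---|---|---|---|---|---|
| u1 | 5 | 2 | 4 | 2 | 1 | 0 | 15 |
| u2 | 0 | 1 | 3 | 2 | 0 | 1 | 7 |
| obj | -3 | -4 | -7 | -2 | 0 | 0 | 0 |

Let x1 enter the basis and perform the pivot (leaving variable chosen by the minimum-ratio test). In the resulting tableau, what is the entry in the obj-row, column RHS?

Ratio test on column x1 — row 1: 15/5 = 3; row 2: entry 0 ≤ 0. Minimum is 3 at row 1 (u1 leaves); pivot element 5.
Divide row 1 by 5; eliminate column x1 from the other rows.
obj-row update in column RHS: 0 − (-3)·3 = 9.

9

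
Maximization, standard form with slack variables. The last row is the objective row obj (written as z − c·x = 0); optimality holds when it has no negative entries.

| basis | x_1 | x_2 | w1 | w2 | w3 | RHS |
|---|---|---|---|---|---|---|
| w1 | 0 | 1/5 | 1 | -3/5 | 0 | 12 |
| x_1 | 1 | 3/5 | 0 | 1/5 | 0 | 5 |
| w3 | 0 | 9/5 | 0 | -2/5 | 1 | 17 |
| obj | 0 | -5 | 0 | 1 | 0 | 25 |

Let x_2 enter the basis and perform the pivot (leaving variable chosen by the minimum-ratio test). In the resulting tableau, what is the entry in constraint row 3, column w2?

Ratio test on column x_2 — row 1: 12/(1/5) = 60; row 2: 5/(3/5) = 25/3; row 3: 17/(9/5) = 85/9. Minimum is 25/3 at row 2 (x_1 leaves); pivot element 3/5.
Divide row 2 by 3/5; eliminate column x_2 from the other rows.
Row 3 update in column w2: -2/5 − (9/5)·(1/3) = -1.

-1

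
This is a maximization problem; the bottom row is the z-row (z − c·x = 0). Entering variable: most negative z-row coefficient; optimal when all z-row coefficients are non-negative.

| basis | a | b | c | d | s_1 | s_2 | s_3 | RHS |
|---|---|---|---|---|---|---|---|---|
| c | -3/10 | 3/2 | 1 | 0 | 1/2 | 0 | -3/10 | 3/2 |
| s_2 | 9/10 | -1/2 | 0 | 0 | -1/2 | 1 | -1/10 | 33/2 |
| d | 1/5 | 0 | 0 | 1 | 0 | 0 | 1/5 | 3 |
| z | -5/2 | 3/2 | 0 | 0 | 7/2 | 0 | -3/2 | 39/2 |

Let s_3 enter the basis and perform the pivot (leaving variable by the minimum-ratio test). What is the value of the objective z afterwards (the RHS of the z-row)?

Ratio test on column s_3 — row 1: entry -3/10 ≤ 0; row 2: entry -1/10 ≤ 0; row 3: 3/(1/5) = 15. Minimum is 15 at row 3 (d leaves); pivot element 1/5.
Pivot on row 3; the z-row RHS becomes 39/2 − (-3/2)·15 = 42.

42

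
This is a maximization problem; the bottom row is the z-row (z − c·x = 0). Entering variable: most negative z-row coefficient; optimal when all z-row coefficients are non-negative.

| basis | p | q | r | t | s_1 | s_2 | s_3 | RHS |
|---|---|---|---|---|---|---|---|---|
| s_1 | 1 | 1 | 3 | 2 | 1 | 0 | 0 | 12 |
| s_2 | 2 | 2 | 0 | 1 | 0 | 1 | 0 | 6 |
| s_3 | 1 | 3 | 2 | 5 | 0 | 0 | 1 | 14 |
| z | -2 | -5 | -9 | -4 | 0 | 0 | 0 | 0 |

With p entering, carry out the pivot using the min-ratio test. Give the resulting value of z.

6

Ratio test on column p — row 1: 12/1 = 12; row 2: 6/2 = 3; row 3: 14/1 = 14. Minimum is 3 at row 2 (s_2 leaves); pivot element 2.
Pivot on row 2; the z-row RHS becomes 0 − (-2)·3 = 6.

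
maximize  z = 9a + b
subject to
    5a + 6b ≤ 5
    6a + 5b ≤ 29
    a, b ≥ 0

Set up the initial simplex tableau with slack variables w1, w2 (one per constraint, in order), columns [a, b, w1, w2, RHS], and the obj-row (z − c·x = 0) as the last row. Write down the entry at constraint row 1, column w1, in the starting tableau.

1

Slack w1 belongs to constraint 1; its column is the unit vector e_1, so the entry in row 1 is 1.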